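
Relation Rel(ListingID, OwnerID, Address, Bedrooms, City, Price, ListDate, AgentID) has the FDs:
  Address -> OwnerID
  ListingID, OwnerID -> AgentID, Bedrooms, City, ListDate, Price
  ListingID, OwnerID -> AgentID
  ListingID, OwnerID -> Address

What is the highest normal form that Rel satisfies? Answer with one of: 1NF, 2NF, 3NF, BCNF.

3NF

Candidate keys: {Address, ListingID}, {ListingID, OwnerID}. Prime attributes: {Address, ListingID, OwnerID}.
Address -> OwnerID breaks BCNF: {Address}⁺ = {Address, OwnerID}, so {Address} is not a superkey.
Its right-hand attributes {OwnerID} are all prime, as are those of every other non-superkey FD — the relation is in 3NF.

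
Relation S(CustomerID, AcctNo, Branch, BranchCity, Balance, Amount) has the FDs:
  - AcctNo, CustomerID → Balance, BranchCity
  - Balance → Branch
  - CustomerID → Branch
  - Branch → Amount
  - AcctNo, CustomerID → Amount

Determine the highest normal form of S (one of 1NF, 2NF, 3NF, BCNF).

Candidate key: {AcctNo, CustomerID}. Prime attributes: {AcctNo, CustomerID}.
Balance → Branch breaks BCNF: {Balance}⁺ = {Amount, Balance, Branch}, so {Balance} is not a superkey.
Balance → Branch determines the non-prime attribute {Branch} from a non-superkey — 3NF is violated.
The proper key subset {CustomerID} of {AcctNo, CustomerID} determines non-prime {Amount, Branch}, so the relation is not even in 2NF.

1NF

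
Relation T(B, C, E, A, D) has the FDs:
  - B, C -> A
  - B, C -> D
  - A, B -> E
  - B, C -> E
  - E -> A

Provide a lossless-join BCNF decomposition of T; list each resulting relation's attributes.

Candidate key of the original relation: {B, C}.
{A, B, C, D, E}: {A, B} determines {A, B, E} here but is not a superkey — split on A, B -> E, giving {A, B, E} and {A, B, C, D}.
{A, B, E}: {E} determines {A, E} here but is not a superkey — split on E -> A, giving {A, E} and {B, E}.
{A, E} is in BCNF.
{B, E} is in BCNF.
{A, B, C, D} is in BCNF.

{A, B, C, D}; {A, E}; {B, E}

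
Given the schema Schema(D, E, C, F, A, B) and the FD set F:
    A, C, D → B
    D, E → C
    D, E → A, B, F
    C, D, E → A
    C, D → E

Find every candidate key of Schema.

{D} never appears on the right of any FD, so every key must include it.
{C, D}⁺ = {A, B, C, D, E, F}, which is every attribute, so {C, D} is a candidate key.
{D, E}⁺ = {A, B, C, D, E, F}, which is every attribute, so {D, E} is a candidate key.
Any other superkey properly contains one of these, so there are no further candidate keys.

{C, D}, {D, E}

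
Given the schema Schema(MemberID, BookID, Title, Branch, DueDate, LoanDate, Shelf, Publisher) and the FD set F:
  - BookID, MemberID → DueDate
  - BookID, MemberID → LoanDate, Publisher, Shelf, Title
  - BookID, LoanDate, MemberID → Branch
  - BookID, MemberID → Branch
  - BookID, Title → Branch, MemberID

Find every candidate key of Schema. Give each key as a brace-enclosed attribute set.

{BookID} never appears on the right of any FD, so every key must include it.
{BookID, MemberID}⁺ = {BookID, Branch, DueDate, LoanDate, MemberID, Publisher, Shelf, Title} — all of the relation — so {BookID, MemberID} is a candidate key.
{BookID, Title}⁺ = {BookID, Branch, DueDate, LoanDate, MemberID, Publisher, Shelf, Title} — all of the relation — so {BookID, Title} is a candidate key.
These are minimal and exhaustive — every other superkey contains one of them.

{BookID, MemberID}, {BookID, Title}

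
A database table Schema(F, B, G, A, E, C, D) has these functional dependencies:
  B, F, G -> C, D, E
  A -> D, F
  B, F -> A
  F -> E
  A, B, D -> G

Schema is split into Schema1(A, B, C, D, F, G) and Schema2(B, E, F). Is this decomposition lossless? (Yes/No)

The shared attributes are {B, F} and {B, F}⁺ = {A, B, C, D, E, F, G}.
Since Schema1 ⊆ {A, B, C, D, E, F, G}, the intersection is a superkey of Schema1; the decomposition is lossless.

Yes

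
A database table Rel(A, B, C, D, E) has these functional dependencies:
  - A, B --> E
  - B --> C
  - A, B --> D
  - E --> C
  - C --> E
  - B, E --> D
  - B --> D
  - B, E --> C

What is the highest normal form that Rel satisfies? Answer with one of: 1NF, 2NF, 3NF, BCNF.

1NF

Candidate key: {A, B}. Prime attributes: {A, B}.
For B --> C we have {B}⁺ = {B, C, D, E}; {B} is not a superkey, so BCNF fails.
Because {C} is non-prime and the left side of B --> C is not a superkey, the relation is not in 3NF.
{B} is a proper subset of the key {A, B}, and {B}⁺ contains the non-prime attributes {C, D, E} — a partial dependency, so 2NF is violated.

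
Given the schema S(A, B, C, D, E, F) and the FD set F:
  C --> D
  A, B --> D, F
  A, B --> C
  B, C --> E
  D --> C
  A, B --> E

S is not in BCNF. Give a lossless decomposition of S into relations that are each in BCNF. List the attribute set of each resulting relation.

Candidate key of the original relation: {A, B}.
Within {A, B, C, D, E, F}: {C}⁺ ∩ {A, B, C, D, E, F} = {C, D}, not the whole set, so C --> D violates BCNF; decompose into {C, D} and {A, B, C, E, F}.
{C, D}: every determinant is a superkey — BCNF.
Within {A, B, C, E, F}: {B, C}⁺ ∩ {A, B, C, E, F} = {B, C, E}, not the whole set, so B, C --> E violates BCNF; decompose into {B, C, E} and {A, B, C, F}.
{B, C, E}: every determinant is a superkey — BCNF.
{A, B, C, F}: every determinant is a superkey — BCNF.

{A, B, C, F}; {B, C, E}; {C, D}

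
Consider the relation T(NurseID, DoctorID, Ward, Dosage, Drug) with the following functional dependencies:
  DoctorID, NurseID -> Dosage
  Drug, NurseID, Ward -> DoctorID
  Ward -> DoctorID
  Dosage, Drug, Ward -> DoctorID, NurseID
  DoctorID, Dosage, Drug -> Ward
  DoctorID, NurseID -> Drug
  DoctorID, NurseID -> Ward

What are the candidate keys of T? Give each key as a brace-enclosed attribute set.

{DoctorID, Dosage, Drug}, {DoctorID, NurseID}, {Dosage, Drug, Ward}, {NurseID, Ward}

Closure of {DoctorID, NurseID} is {DoctorID, Dosage, Drug, NurseID, Ward}, the whole schema; {DoctorID, NurseID} is a candidate key.
Closure of {NurseID, Ward} is {DoctorID, Dosage, Drug, NurseID, Ward}, the whole schema; {NurseID, Ward} is a candidate key.
Closure of {DoctorID, Dosage, Drug} is {DoctorID, Dosage, Drug, NurseID, Ward}, the whole schema; {DoctorID, Dosage, Drug} is a candidate key.
Closure of {Dosage, Drug, Ward} is {DoctorID, Dosage, Drug, NurseID, Ward}, the whole schema; {Dosage, Drug, Ward} is a candidate key.
No proper subset of any of these is a key, and no other minimal superkey exists.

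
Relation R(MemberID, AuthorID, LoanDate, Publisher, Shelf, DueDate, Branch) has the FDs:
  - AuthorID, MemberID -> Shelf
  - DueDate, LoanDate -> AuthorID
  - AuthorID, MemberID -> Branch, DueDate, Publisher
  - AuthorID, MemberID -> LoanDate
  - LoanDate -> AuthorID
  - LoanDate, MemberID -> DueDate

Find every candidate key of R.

{AuthorID, MemberID}, {LoanDate, MemberID}

Attributes never on any right-hand side: {MemberID} — every candidate key must contain it.
{AuthorID, MemberID}⁺ = {AuthorID, Branch, DueDate, LoanDate, MemberID, Publisher, Shelf}, which is every attribute, so {AuthorID, MemberID} is a candidate key.
{LoanDate, MemberID}⁺ = {AuthorID, Branch, DueDate, LoanDate, MemberID, Publisher, Shelf}, which is every attribute, so {LoanDate, MemberID} is a candidate key.
Any other superkey properly contains one of these, so there are no further candidate keys.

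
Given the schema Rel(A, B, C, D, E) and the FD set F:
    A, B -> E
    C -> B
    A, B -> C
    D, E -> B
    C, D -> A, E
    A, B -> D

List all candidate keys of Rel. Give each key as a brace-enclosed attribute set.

{A, B}, {A, C}, {A, D, E}, {C, D}

{A, B}⁺ = {A, B, C, D, E} — all of the relation — so {A, B} is a candidate key.
{A, C}⁺ = {A, B, C, D, E} — all of the relation — so {A, C} is a candidate key.
{C, D}⁺ = {A, B, C, D, E} — all of the relation — so {C, D} is a candidate key.
{A, D, E}⁺ = {A, B, C, D, E} — all of the relation — so {A, D, E} is a candidate key.
No proper subset of any of these is a key, and no other minimal superkey exists.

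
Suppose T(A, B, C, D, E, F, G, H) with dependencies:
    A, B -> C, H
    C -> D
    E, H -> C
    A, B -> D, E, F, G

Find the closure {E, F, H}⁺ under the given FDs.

Start with {E, F, H}.
E, H -> C applies; add {C} → now {C, E, F, H}.
C -> D applies; add {D} → now {C, D, E, F, H}.
No further FD applies.

{C, D, E, F, H}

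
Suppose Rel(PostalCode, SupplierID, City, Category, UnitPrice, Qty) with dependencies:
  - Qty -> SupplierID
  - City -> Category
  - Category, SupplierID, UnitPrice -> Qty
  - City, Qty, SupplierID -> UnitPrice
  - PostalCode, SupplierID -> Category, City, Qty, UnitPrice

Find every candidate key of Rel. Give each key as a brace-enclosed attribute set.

{PostalCode, Qty}, {PostalCode, SupplierID}

{PostalCode} never appears on the right of any FD, so every key must include it.
{PostalCode, Qty}⁺ = {Category, City, PostalCode, Qty, SupplierID, UnitPrice}, which is every attribute, so {PostalCode, Qty} is a candidate key.
{PostalCode, SupplierID}⁺ = {Category, City, PostalCode, Qty, SupplierID, UnitPrice}, which is every attribute, so {PostalCode, SupplierID} is a candidate key.
No proper subset of any of these is a key, and no other minimal superkey exists.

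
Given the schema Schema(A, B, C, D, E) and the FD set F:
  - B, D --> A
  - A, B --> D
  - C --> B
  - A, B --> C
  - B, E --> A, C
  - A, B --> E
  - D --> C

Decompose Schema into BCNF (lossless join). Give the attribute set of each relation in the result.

Candidate keys of the original relation: {A, B}, {A, C}, {B, E}, {C, E}, {D}.
In {A, B, C, D, E}, {C} is not a superkey ({C}⁺ restricted to this set is {B, C}), so split on C --> B into {B, C} and {A, C, D, E}.
{B, C} is in BCNF.
{A, C, D, E} is in BCNF.

{A, C, D, E}; {B, C}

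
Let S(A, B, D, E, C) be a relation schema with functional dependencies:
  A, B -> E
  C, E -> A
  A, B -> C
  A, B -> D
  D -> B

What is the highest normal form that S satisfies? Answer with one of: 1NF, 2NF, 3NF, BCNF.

3NF

Candidate keys: {A, B}, {A, D}, {B, C, E}, {C, D, E}. Prime attributes: {A, B, C, D, E}.
C, E -> A breaks BCNF: {C, E}⁺ = {A, C, E}, so {C, E} is not a superkey.
Its right-hand attributes {A} are all prime, as are those of every other non-superkey FD — the relation is in 3NF.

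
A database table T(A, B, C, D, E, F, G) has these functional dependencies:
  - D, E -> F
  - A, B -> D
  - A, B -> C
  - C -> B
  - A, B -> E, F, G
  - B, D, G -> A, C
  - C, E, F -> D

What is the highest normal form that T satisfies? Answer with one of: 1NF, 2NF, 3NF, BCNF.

Candidate keys: {A, B}, {A, C}, {B, D, G}, {C, D, G}, {C, E, F, G}. Prime attributes: {A, B, C, D, E, F, G}.
D, E -> F breaks BCNF: {D, E}⁺ = {D, E, F}, so {D, E} is not a superkey.
Its right-hand attributes {F} are all prime, as are those of every other non-superkey FD — the relation is in 3NF.

3NF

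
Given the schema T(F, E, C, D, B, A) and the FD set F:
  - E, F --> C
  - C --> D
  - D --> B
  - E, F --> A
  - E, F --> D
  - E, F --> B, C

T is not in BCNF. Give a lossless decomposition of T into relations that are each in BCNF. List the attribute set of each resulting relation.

Candidate key of the original relation: {E, F}.
In {A, B, C, D, E, F}, {C} is not a superkey ({C}⁺ restricted to this set is {B, C, D}), so split on C --> B, D into {B, C, D} and {A, C, E, F}.
In {B, C, D}, {D} is not a superkey ({D}⁺ restricted to this set is {B, D}), so split on D --> B into {B, D} and {C, D}.
{B, D}: every determinant is a superkey — BCNF.
{C, D}: every determinant is a superkey — BCNF.
{A, C, E, F}: every determinant is a superkey — BCNF.

{A, C, E, F}; {B, D}; {C, D}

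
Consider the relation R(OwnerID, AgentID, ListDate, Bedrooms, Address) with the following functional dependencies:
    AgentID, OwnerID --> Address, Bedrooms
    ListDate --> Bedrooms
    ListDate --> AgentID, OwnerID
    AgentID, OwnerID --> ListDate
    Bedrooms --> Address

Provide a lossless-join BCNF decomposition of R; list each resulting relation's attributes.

Candidate keys of the original relation: {AgentID, OwnerID}, {ListDate}.
Within {Address, AgentID, Bedrooms, ListDate, OwnerID}: {Bedrooms}⁺ ∩ {Address, AgentID, Bedrooms, ListDate, OwnerID} = {Address, Bedrooms}, not the whole set, so Bedrooms --> Address violates BCNF; decompose into {Address, Bedrooms} and {AgentID, Bedrooms, ListDate, OwnerID}.
{Address, Bedrooms} has no BCNF violation.
{AgentID, Bedrooms, ListDate, OwnerID} has no BCNF violation.

{Address, Bedrooms}; {AgentID, Bedrooms, ListDate, OwnerID}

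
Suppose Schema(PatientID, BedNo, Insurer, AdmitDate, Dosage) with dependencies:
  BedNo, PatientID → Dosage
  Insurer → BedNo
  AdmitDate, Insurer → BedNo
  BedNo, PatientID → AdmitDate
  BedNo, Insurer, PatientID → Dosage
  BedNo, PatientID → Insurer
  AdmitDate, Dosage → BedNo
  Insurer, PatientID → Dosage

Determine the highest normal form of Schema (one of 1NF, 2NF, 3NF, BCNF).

3NF

Candidate keys: {AdmitDate, Dosage, PatientID}, {BedNo, PatientID}, {Insurer, PatientID}. Prime attributes: {AdmitDate, BedNo, Dosage, Insurer, PatientID}.
Insurer → BedNo breaks BCNF: {Insurer}⁺ = {BedNo, Insurer}, so {Insurer} is not a superkey.
Its right-hand attributes {BedNo} are all prime, as are those of every other non-superkey FD — the relation is in 3NF.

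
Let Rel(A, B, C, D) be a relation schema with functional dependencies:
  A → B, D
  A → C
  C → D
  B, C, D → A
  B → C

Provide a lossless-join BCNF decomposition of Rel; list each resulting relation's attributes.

Candidate keys of the original relation: {A}, {B}.
In {A, B, C, D}, {C} is not a superkey ({C}⁺ restricted to this set is {C, D}), so split on C → D into {C, D} and {A, B, C}.
{C, D}: every determinant is a superkey — BCNF.
{A, B, C}: every determinant is a superkey — BCNF.

{A, B, C}; {C, D}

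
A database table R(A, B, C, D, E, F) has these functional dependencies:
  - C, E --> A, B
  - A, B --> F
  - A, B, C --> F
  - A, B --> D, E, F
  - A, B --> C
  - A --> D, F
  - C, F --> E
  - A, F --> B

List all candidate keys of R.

{A} is a candidate key since {A}⁺ = {A, B, C, D, E, F} covers every attribute.
{C, E} is a candidate key since {C, E}⁺ = {A, B, C, D, E, F} covers every attribute.
{C, F} is a candidate key since {C, F}⁺ = {A, B, C, D, E, F} covers every attribute.
Any other superkey properly contains one of these, so there are no further candidate keys.

{A}, {C, E}, {C, F}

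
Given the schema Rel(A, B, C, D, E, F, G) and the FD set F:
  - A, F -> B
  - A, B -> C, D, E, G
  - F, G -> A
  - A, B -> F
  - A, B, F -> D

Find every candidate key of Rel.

Closure of {A, B} is {A, B, C, D, E, F, G}, the whole schema; {A, B} is a candidate key.
Closure of {A, F} is {A, B, C, D, E, F, G}, the whole schema; {A, F} is a candidate key.
Closure of {F, G} is {A, B, C, D, E, F, G}, the whole schema; {F, G} is a candidate key.
No proper subset of any of these is a key, and no other minimal superkey exists.

{A, B}, {A, F}, {F, G}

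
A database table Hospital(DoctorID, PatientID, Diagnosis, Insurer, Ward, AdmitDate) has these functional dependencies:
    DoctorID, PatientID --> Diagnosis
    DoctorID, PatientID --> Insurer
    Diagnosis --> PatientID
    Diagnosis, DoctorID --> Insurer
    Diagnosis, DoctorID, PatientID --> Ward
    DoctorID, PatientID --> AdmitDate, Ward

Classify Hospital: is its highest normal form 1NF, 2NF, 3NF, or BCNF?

3NF

Candidate keys: {Diagnosis, DoctorID}, {DoctorID, PatientID}. Prime attributes: {Diagnosis, DoctorID, PatientID}.
Diagnosis --> PatientID breaks BCNF: {Diagnosis}⁺ = {Diagnosis, PatientID}, so {Diagnosis} is not a superkey.
Its right-hand attributes {PatientID} are all prime, as are those of every other non-superkey FD — the relation is in 3NF.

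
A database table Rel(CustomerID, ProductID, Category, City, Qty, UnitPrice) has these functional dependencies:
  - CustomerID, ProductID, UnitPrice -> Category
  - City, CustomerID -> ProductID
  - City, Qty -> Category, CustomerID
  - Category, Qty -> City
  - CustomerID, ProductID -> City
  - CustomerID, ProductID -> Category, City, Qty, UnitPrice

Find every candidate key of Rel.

{Category, Qty}, {City, CustomerID}, {City, Qty}, {CustomerID, ProductID}

{Category, Qty} is a candidate key since {Category, Qty}⁺ = {Category, City, CustomerID, ProductID, Qty, UnitPrice} covers every attribute.
{City, CustomerID} is a candidate key since {City, CustomerID}⁺ = {Category, City, CustomerID, ProductID, Qty, UnitPrice} covers every attribute.
{City, Qty} is a candidate key since {City, Qty}⁺ = {Category, City, CustomerID, ProductID, Qty, UnitPrice} covers every attribute.
{CustomerID, ProductID} is a candidate key since {CustomerID, ProductID}⁺ = {Category, City, CustomerID, ProductID, Qty, UnitPrice} covers every attribute.
These are minimal and exhaustive — every other superkey contains one of them.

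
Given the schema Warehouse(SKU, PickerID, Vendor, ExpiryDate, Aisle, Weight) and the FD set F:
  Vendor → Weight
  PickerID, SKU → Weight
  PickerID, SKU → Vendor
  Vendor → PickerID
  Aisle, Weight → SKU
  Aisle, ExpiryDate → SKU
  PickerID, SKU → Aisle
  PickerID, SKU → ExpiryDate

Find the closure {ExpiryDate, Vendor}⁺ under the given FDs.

Start with {ExpiryDate, Vendor}.
Vendor → Weight applies; add {Weight} → now {ExpiryDate, Vendor, Weight}.
Vendor → PickerID applies; add {PickerID} → now {ExpiryDate, PickerID, Vendor, Weight}.
No further FD applies.

{ExpiryDate, PickerID, Vendor, Weight}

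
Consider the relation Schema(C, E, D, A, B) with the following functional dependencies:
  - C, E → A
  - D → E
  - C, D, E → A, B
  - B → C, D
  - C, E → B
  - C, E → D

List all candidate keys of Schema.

Closure of {B} is {A, B, C, D, E}, the whole schema; {B} is a candidate key.
Closure of {C, D} is {A, B, C, D, E}, the whole schema; {C, D} is a candidate key.
Closure of {C, E} is {A, B, C, D, E}, the whole schema; {C, E} is a candidate key.
These are minimal and exhaustive — every other superkey contains one of them.

{B}, {C, D}, {C, E}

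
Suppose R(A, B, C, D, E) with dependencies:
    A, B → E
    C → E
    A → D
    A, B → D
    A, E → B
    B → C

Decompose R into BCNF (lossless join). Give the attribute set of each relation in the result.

{A, B}; {A, D}; {B, C}; {C, E}

Candidate keys of the original relation: {A, B}, {A, C}, {A, E}.
{A, B, C, D, E}: {C} determines {C, E} here but is not a superkey — split on C → E, giving {C, E} and {A, B, C, D}.
{C, E} is in BCNF.
{A, B, C, D}: {A} determines {A, D} here but is not a superkey — split on A → D, giving {A, D} and {A, B, C}.
{A, D} is in BCNF.
{A, B, C}: {B} determines {B, C} here but is not a superkey — split on B → C, giving {B, C} and {A, B}.
{B, C} is in BCNF.
{A, B} is in BCNF.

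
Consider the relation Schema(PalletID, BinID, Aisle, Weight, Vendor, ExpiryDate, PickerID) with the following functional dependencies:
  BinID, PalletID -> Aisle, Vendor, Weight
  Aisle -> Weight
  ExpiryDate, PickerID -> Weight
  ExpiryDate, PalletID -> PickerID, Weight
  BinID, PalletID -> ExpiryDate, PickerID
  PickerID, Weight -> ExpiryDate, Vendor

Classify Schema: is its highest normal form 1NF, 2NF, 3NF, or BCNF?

2NF

Candidate key: {BinID, PalletID}. Prime attributes: {BinID, PalletID}.
For Aisle -> Weight we have {Aisle}⁺ = {Aisle, Weight}; {Aisle} is not a superkey, so BCNF fails.
Aisle -> Weight has non-prime {Weight} on the right and a non-superkey on the left, so 3NF fails.
No proper subset of a key has a non-prime attribute in its closure, so there is no partial dependency; 2NF holds.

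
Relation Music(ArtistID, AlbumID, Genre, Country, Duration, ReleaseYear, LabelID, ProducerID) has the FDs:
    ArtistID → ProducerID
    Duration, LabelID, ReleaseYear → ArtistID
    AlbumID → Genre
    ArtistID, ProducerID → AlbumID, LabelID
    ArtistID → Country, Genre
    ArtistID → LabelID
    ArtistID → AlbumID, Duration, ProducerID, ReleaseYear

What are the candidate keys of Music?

{ArtistID}⁺ = {AlbumID, ArtistID, Country, Duration, Genre, LabelID, ProducerID, ReleaseYear} — all of the relation — so {ArtistID} is a candidate key.
{Duration, LabelID, ReleaseYear}⁺ = {AlbumID, ArtistID, Country, Duration, Genre, LabelID, ProducerID, ReleaseYear} — all of the relation — so {Duration, LabelID, ReleaseYear} is a candidate key.
These are minimal and exhaustive — every other superkey contains one of them.

{ArtistID}, {Duration, LabelID, ReleaseYear}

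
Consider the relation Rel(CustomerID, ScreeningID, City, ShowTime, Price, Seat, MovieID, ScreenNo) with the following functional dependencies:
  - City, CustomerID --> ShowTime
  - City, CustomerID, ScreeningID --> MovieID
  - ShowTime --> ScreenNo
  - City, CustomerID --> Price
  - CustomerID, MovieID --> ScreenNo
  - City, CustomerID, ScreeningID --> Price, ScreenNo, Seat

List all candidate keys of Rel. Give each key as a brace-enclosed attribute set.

Attributes never on any right-hand side: {City, CustomerID, ScreeningID} — every candidate key must contain all of them.
{City, CustomerID, ScreeningID}⁺ = {City, CustomerID, MovieID, Price, ScreenNo, ScreeningID, Seat, ShowTime} — all of the relation — so {City, CustomerID, ScreeningID} is a candidate key.
No smaller or unrelated set reaches every attribute, so there are no other keys.

{City, CustomerID, ScreeningID}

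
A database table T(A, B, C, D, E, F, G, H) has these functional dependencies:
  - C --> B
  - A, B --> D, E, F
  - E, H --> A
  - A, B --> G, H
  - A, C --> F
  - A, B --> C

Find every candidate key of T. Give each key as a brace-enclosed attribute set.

{A, B}, {A, C}, {B, E, H}, {C, E, H}

{A, B}⁺ = {A, B, C, D, E, F, G, H}, which is every attribute, so {A, B} is a candidate key.
{A, C}⁺ = {A, B, C, D, E, F, G, H}, which is every attribute, so {A, C} is a candidate key.
{B, E, H}⁺ = {A, B, C, D, E, F, G, H}, which is every attribute, so {B, E, H} is a candidate key.
{C, E, H}⁺ = {A, B, C, D, E, F, G, H}, which is every attribute, so {C, E, H} is a candidate key.
Any other superkey properly contains one of these, so there are no further candidate keys.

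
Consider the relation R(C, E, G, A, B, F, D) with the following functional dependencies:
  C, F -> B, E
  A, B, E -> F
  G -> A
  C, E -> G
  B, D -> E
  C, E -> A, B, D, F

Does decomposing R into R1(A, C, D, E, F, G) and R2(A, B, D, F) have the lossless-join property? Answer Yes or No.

No

The shared attributes are {A, D, F} and {A, D, F}⁺ = {A, D, F}.
The closure covers neither R1 nor R2 entirely; the join is not lossless.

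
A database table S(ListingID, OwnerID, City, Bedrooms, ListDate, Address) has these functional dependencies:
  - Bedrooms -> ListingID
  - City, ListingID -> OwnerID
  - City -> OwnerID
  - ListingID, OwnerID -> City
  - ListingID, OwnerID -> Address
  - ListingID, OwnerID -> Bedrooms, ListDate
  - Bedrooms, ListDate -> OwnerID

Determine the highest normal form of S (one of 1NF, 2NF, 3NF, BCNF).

3NF

Candidate keys: {Bedrooms, City}, {Bedrooms, ListDate}, {Bedrooms, OwnerID}, {City, ListingID}, {ListingID, OwnerID}. Prime attributes: {Bedrooms, City, ListDate, ListingID, OwnerID}.
Bedrooms -> ListingID: {Bedrooms}⁺ = {Bedrooms, ListingID}, which is not all of the attributes, so the left side is not a superkey — BCNF is violated.
But every attribute on its right side ({ListingID}) is prime, and the same holds for every other non-superkey FD, so 3NF still holds.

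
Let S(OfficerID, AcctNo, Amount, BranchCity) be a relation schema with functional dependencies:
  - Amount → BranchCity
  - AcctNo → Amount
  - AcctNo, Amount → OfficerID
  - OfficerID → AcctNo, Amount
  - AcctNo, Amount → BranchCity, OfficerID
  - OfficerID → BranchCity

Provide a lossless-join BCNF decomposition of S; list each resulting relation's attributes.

Candidate keys of the original relation: {AcctNo}, {OfficerID}.
In {AcctNo, Amount, BranchCity, OfficerID}, {Amount} is not a superkey ({Amount}⁺ restricted to this set is {Amount, BranchCity}), so split on Amount → BranchCity into {Amount, BranchCity} and {AcctNo, Amount, OfficerID}.
{Amount, BranchCity} has no BCNF violation.
{AcctNo, Amount, OfficerID} has no BCNF violation.

{AcctNo, Amount, OfficerID}; {Amount, BranchCity}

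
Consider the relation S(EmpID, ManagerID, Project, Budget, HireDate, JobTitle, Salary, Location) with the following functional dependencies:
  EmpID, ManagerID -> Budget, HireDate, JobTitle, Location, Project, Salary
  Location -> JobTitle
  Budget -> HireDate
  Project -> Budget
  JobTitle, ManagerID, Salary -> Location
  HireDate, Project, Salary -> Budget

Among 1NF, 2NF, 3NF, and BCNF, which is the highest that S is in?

Candidate key: {EmpID, ManagerID}. Prime attributes: {EmpID, ManagerID}.
Location -> JobTitle: {Location}⁺ = {JobTitle, Location}, which is not all of the attributes, so the left side is not a superkey — BCNF is violated.
Because {JobTitle} is non-prime and the left side of Location -> JobTitle is not a superkey, the relation is not in 3NF.
No non-prime attribute depends on a proper subset of any candidate key, so 2NF holds.

2NF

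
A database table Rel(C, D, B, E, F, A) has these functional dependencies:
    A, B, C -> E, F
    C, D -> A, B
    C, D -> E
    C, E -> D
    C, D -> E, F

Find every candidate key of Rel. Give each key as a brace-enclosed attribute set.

{A, B, C}, {C, D}, {C, E}

{C} never appears on the right of any FD, so every key must include it.
{C, D}⁺ = {A, B, C, D, E, F}, which is every attribute, so {C, D} is a candidate key.
{C, E}⁺ = {A, B, C, D, E, F}, which is every attribute, so {C, E} is a candidate key.
{A, B, C}⁺ = {A, B, C, D, E, F}, which is every attribute, so {A, B, C} is a candidate key.
Any other superkey properly contains one of these, so there are no further candidate keys.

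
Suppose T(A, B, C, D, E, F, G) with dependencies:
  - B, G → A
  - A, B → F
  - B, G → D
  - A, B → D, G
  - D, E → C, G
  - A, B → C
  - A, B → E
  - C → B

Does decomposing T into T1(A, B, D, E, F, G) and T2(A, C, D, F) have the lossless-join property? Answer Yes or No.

T1 ∩ T2 = {A, D, F}; its closure under F is {A, D, F}.
T1 ⊄ {A, D, F} and T2 ⊄ {A, D, F}, so the split is lossy.

No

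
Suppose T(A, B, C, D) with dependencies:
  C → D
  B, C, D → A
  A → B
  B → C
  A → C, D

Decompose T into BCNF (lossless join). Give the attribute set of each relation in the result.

{A, B, C}; {C, D}

Candidate keys of the original relation: {A}, {B}.
Within {A, B, C, D}: {C}⁺ ∩ {A, B, C, D} = {C, D}, not the whole set, so C → D violates BCNF; decompose into {C, D} and {A, B, C}.
{C, D} has no BCNF violation.
{A, B, C} has no BCNF violation.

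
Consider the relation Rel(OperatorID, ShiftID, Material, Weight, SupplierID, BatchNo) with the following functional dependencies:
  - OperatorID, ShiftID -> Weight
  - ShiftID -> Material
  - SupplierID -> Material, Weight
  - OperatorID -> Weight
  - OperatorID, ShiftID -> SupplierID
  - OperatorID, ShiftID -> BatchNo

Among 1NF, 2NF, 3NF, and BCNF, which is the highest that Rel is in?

Candidate key: {OperatorID, ShiftID}. Prime attributes: {OperatorID, ShiftID}.
ShiftID -> Material breaks BCNF: {ShiftID}⁺ = {Material, ShiftID}, so {ShiftID} is not a superkey.
ShiftID -> Material determines the non-prime attribute {Material} from a non-superkey — 3NF is violated.
The proper key subset {OperatorID} of {OperatorID, ShiftID} determines non-prime {Weight}, so the relation is not even in 2NF.

1NF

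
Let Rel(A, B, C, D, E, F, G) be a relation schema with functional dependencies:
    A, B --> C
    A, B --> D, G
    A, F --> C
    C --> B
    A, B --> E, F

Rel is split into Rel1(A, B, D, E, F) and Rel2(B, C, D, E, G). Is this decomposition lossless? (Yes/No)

No

The shared attributes are {B, D, E} and {B, D, E}⁺ = {B, D, E}.
Neither Rel1 nor Rel2 is contained in that closure, so the decomposition is lossy.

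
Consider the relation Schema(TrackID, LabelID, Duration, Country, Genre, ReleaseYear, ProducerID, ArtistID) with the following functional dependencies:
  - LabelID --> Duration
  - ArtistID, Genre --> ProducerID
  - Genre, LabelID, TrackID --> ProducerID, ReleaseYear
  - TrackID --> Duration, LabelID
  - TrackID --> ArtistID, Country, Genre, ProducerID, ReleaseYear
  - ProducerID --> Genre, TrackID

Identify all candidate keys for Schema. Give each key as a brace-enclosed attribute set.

{ArtistID, Genre}, {ProducerID}, {TrackID}

{ProducerID}⁺ = {ArtistID, Country, Duration, Genre, LabelID, ProducerID, ReleaseYear, TrackID} — all of the relation — so {ProducerID} is a candidate key.
{TrackID}⁺ = {ArtistID, Country, Duration, Genre, LabelID, ProducerID, ReleaseYear, TrackID} — all of the relation — so {TrackID} is a candidate key.
{ArtistID, Genre}⁺ = {ArtistID, Country, Duration, Genre, LabelID, ProducerID, ReleaseYear, TrackID} — all of the relation — so {ArtistID, Genre} is a candidate key.
Any other superkey properly contains one of these, so there are no further candidate keys.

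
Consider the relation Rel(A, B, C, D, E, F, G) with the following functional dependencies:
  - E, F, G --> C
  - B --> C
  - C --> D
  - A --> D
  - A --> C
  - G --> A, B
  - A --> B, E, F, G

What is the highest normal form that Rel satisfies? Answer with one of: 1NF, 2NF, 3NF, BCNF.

2NF

Candidate keys: {A}, {G}. Prime attributes: {A, G}.
B --> C breaks BCNF: {B}⁺ = {B, C, D}, so {B} is not a superkey.
B --> C has non-prime {C} on the right and a non-superkey on the left, so 3NF fails.
With only single-attribute keys there can be no partial dependency, so 2NF holds.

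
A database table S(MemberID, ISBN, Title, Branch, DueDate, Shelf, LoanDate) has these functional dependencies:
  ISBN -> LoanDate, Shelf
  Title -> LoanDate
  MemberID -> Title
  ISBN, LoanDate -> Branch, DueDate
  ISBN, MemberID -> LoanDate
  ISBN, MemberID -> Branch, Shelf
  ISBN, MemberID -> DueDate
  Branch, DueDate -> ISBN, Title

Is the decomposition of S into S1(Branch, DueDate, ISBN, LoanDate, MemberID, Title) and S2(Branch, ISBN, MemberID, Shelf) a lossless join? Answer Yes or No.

S1 ∩ S2 = {Branch, ISBN, MemberID}; its closure under F is {Branch, DueDate, ISBN, LoanDate, MemberID, Shelf, Title}.
This includes all of S1, so the common attributes are a superkey of S1 — the join is lossless.

Yes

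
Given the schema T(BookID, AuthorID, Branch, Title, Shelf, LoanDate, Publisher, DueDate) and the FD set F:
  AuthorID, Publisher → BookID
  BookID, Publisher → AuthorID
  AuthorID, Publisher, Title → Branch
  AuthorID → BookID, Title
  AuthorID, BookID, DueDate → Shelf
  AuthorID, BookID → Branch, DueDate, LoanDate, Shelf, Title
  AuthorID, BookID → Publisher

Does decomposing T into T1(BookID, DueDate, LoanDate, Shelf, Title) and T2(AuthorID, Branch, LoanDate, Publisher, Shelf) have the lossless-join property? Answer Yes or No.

No

T1 ∩ T2 = {LoanDate, Shelf}; its closure under F is {LoanDate, Shelf}.
T1 ⊄ {LoanDate, Shelf} and T2 ⊄ {LoanDate, Shelf}, so the split is lossy.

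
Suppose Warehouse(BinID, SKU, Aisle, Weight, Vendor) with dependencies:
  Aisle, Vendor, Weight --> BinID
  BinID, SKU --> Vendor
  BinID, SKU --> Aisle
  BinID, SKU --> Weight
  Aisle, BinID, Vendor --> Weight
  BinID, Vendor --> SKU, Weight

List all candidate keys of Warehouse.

{Aisle, Vendor, Weight}, {BinID, SKU}, {BinID, Vendor}

{BinID, SKU}⁺ = {Aisle, BinID, SKU, Vendor, Weight} — all of the relation — so {BinID, SKU} is a candidate key.
{BinID, Vendor}⁺ = {Aisle, BinID, SKU, Vendor, Weight} — all of the relation — so {BinID, Vendor} is a candidate key.
{Aisle, Vendor, Weight}⁺ = {Aisle, BinID, SKU, Vendor, Weight} — all of the relation — so {Aisle, Vendor, Weight} is a candidate key.
These are minimal and exhaustive — every other superkey contains one of them.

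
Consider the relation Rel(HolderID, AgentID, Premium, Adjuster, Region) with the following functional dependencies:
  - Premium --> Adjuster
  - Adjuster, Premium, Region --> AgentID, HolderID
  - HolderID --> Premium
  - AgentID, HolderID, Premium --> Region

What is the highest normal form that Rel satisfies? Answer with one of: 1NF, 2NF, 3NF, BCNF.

Candidate keys: {AgentID, HolderID}, {HolderID, Region}, {Premium, Region}. Prime attributes: {AgentID, HolderID, Premium, Region}.
Premium --> Adjuster breaks BCNF: {Premium}⁺ = {Adjuster, Premium}, so {Premium} is not a superkey.
Premium --> Adjuster determines the non-prime attribute {Adjuster} from a non-superkey — 3NF is violated.
{HolderID} is a proper subset of the key {AgentID, HolderID}, and {HolderID}⁺ contains the non-prime attribute {Adjuster} — a partial dependency, so 2NF is violated.

1NF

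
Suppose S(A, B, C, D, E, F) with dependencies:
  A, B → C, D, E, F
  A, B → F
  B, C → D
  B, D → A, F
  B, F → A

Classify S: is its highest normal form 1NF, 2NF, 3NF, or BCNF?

Candidate keys: {A, B}, {B, C}, {B, D}, {B, F}. Prime attributes: {A, B, C, D, F}.
The left-hand side of every FD is a superkey, so BCNF is satisfied.

BCNF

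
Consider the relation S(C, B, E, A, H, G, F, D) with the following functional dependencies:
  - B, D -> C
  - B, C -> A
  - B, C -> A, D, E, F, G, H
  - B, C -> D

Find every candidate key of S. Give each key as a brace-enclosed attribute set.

No FD produces {B}, so it must be in every candidate key.
Closure of {B, C} is {A, B, C, D, E, F, G, H}, the whole schema; {B, C} is a candidate key.
Closure of {B, D} is {A, B, C, D, E, F, G, H}, the whole schema; {B, D} is a candidate key.
Any other superkey properly contains one of these, so there are no further candidate keys.

{B, C}, {B, D}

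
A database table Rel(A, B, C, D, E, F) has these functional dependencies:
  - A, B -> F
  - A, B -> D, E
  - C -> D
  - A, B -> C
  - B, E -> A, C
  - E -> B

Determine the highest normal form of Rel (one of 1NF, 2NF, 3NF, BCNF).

Candidate keys: {A, B}, {E}. Prime attributes: {A, B, E}.
For C -> D we have {C}⁺ = {C, D}; {C} is not a superkey, so BCNF fails.
C -> D determines the non-prime attribute {D} from a non-superkey — 3NF is violated.
No proper subset of a key has a non-prime attribute in its closure, so there is no partial dependency; 2NF holds.

2NF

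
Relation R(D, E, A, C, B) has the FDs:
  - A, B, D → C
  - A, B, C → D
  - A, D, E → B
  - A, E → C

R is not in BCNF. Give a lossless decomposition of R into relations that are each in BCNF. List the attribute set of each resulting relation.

Candidate keys of the original relation: {A, B, E}, {A, D, E}.
In {A, B, C, D, E}, {A, B, D} is not a superkey ({A, B, D}⁺ restricted to this set is {A, B, C, D}), so split on A, B, D → C into {A, B, C, D} and {A, B, D, E}.
{A, B, C, D}: every determinant is a superkey — BCNF.
{A, B, D, E}: every determinant is a superkey — BCNF.

{A, B, C, D}; {A, B, D, E}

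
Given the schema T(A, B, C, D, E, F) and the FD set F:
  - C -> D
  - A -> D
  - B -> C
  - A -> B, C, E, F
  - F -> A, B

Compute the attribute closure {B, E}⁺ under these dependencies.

{B, C, D, E}

Start with {B, E}.
B -> C applies; add {C} → now {B, C, E}.
C -> D applies; add {D} → now {B, C, D, E}.
No further FD applies.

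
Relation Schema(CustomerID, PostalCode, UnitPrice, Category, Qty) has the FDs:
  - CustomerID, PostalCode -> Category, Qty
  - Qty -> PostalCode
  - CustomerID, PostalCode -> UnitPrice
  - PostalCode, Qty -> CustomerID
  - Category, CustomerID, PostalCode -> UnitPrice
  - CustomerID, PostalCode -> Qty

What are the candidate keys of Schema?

{CustomerID, PostalCode}, {Qty}

{Qty} is a candidate key since {Qty}⁺ = {Category, CustomerID, PostalCode, Qty, UnitPrice} covers every attribute.
{CustomerID, PostalCode} is a candidate key since {CustomerID, PostalCode}⁺ = {Category, CustomerID, PostalCode, Qty, UnitPrice} covers every attribute.
No proper subset of any of these is a key, and no other minimal superkey exists.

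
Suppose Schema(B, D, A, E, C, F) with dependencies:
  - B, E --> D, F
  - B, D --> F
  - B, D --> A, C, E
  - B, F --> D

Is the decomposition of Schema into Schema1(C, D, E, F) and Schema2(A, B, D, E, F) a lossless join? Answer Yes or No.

Common attributes: {D, E, F}; their closure is {D, E, F}.
The closure covers neither Schema1 nor Schema2 entirely; the join is not lossless.

No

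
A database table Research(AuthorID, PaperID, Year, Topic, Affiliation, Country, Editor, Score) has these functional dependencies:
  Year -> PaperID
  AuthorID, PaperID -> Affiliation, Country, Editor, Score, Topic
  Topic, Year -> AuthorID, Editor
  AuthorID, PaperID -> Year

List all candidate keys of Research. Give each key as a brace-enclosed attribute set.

Closure of {AuthorID, PaperID} is {Affiliation, AuthorID, Country, Editor, PaperID, Score, Topic, Year}, the whole schema; {AuthorID, PaperID} is a candidate key.
Closure of {AuthorID, Year} is {Affiliation, AuthorID, Country, Editor, PaperID, Score, Topic, Year}, the whole schema; {AuthorID, Year} is a candidate key.
Closure of {Topic, Year} is {Affiliation, AuthorID, Country, Editor, PaperID, Score, Topic, Year}, the whole schema; {Topic, Year} is a candidate key.
These are minimal and exhaustive — every other superkey contains one of them.

{AuthorID, PaperID}, {AuthorID, Year}, {Topic, Year}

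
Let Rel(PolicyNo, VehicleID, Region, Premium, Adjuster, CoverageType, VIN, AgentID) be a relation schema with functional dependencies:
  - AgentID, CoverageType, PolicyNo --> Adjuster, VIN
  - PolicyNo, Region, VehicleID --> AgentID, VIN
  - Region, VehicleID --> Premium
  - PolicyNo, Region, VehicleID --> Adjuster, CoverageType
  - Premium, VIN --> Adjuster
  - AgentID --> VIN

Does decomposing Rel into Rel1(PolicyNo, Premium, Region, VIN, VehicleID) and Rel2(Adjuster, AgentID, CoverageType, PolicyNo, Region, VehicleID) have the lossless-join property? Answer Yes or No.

Yes

The shared attributes are {PolicyNo, Region, VehicleID} and {PolicyNo, Region, VehicleID}⁺ = {Adjuster, AgentID, CoverageType, PolicyNo, Premium, Region, VIN, VehicleID}.
Since Rel1 ⊆ {Adjuster, AgentID, CoverageType, PolicyNo, Premium, Region, VIN, VehicleID}, the intersection is a superkey of Rel1; the decomposition is lossless.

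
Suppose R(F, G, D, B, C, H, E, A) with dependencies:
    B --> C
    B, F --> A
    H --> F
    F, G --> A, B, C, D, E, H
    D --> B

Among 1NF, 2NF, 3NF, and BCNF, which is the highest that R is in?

Candidate keys: {F, G}, {G, H}. Prime attributes: {F, G, H}.
For B --> C we have {B}⁺ = {B, C}; {B} is not a superkey, so BCNF fails.
Because {C} is non-prime and the left side of B --> C is not a superkey, the relation is not in 3NF.
Checking every proper subset of each key, none determines a non-prime attribute — 2NF is satisfied.

2NF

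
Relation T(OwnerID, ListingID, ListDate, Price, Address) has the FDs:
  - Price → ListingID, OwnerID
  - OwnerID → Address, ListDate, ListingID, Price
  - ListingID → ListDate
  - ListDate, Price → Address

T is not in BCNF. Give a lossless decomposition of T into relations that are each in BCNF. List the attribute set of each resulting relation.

Candidate keys of the original relation: {OwnerID}, {Price}.
{Address, ListDate, ListingID, OwnerID, Price}: {ListingID} determines {ListDate, ListingID} here but is not a superkey — split on ListingID → ListDate, giving {ListDate, ListingID} and {Address, ListingID, OwnerID, Price}.
{ListDate, ListingID}: every determinant is a superkey — BCNF.
{Address, ListingID, OwnerID, Price}: every determinant is a superkey — BCNF.

{Address, ListingID, OwnerID, Price}; {ListDate, ListingID}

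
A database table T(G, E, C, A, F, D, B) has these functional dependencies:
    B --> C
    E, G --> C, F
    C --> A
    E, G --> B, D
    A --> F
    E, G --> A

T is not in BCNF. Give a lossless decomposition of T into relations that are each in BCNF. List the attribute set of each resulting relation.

Candidate key of the original relation: {E, G}.
In {A, B, C, D, E, F, G}, {B} is not a superkey ({B}⁺ restricted to this set is {A, B, C, F}), so split on B --> A, C, F into {A, B, C, F} and {B, D, E, G}.
In {A, B, C, F}, {C} is not a superkey ({C}⁺ restricted to this set is {A, C, F}), so split on C --> A, F into {A, C, F} and {B, C}.
In {A, C, F}, {A} is not a superkey ({A}⁺ restricted to this set is {A, F}), so split on A --> F into {A, F} and {A, C}.
{A, F}: every determinant is a superkey — BCNF.
{A, C}: every determinant is a superkey — BCNF.
{B, C}: every determinant is a superkey — BCNF.
{B, D, E, G}: every determinant is a superkey — BCNF.

{A, C}; {A, F}; {B, C}; {B, D, E, G}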